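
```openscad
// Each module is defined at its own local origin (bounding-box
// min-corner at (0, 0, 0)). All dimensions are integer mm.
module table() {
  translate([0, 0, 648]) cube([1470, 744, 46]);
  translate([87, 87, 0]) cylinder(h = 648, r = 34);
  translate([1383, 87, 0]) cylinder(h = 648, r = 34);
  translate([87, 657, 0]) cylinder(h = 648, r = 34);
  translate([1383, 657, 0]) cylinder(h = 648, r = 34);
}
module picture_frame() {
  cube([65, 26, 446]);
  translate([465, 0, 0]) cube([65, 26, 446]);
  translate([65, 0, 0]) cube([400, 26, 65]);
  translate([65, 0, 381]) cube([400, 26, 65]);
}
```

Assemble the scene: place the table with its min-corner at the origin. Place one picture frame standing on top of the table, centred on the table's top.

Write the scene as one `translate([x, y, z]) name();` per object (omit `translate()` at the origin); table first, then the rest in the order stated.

table();
translate([470, 359, 694]) picture_frame();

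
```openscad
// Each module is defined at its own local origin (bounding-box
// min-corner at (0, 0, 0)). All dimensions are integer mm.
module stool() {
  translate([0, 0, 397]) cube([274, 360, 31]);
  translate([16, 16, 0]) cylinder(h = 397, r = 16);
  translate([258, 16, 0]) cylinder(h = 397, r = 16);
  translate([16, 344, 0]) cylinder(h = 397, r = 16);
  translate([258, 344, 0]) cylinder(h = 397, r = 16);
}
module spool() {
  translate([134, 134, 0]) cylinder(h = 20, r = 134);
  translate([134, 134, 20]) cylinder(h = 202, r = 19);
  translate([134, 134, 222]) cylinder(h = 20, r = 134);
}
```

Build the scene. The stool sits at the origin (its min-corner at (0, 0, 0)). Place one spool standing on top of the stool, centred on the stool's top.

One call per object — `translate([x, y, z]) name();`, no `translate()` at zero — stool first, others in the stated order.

stool();
translate([3, 46, 428]) spool();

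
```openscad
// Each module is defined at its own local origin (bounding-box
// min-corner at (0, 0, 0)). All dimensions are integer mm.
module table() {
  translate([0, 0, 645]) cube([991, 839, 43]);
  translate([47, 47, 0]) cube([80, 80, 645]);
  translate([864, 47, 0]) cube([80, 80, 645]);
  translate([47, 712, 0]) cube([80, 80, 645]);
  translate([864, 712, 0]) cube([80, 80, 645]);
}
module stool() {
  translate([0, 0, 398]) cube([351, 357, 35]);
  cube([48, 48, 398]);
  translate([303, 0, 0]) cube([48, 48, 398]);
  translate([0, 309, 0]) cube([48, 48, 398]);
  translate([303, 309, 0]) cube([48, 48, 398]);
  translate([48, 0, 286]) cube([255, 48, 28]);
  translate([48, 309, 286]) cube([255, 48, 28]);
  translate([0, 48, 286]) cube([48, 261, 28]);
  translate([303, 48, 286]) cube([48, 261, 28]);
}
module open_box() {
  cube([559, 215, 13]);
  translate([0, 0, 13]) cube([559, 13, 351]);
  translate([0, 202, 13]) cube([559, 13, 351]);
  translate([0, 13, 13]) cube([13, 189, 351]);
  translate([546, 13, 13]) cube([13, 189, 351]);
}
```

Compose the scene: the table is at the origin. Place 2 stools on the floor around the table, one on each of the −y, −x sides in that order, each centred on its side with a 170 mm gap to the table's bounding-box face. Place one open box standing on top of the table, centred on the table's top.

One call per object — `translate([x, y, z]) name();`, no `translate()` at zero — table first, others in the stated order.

table();
translate([320, -527, 0]) stool();
translate([-521, 241, 0]) stool();
translate([216, 312, 688]) open_box();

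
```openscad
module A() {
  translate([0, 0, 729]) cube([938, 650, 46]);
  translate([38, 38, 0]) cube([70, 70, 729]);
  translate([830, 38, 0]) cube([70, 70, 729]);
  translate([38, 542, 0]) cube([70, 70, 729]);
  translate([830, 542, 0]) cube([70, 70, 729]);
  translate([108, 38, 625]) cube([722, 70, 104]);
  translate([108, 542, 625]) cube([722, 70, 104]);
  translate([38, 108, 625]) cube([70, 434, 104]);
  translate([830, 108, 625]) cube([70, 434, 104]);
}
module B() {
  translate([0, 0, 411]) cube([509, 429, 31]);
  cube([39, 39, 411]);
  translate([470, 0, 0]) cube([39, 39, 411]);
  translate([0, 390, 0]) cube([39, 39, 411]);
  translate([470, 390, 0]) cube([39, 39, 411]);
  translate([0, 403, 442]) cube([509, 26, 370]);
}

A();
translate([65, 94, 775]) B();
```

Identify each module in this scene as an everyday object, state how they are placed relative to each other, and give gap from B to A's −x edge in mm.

A is a table. B is a chair. The chair is on top of the table. The gap from the chair to the table's −x edge is 65 mm.

The chair's min-x is at 65; the table's min-x is 0; gap = 65 mm.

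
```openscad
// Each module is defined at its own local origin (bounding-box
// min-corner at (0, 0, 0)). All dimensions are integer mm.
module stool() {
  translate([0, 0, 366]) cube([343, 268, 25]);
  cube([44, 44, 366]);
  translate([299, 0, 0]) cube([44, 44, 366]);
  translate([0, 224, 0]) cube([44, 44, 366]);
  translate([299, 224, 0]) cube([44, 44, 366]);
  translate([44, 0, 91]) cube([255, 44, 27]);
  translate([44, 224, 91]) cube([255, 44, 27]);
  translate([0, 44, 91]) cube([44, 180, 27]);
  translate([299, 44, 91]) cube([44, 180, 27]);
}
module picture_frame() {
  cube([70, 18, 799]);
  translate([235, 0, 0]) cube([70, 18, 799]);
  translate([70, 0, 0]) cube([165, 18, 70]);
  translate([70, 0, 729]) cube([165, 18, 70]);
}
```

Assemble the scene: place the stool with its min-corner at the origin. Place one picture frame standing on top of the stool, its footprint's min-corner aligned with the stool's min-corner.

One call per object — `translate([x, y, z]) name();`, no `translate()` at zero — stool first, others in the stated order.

stool();
translate([0, 0, 391]) picture_frame();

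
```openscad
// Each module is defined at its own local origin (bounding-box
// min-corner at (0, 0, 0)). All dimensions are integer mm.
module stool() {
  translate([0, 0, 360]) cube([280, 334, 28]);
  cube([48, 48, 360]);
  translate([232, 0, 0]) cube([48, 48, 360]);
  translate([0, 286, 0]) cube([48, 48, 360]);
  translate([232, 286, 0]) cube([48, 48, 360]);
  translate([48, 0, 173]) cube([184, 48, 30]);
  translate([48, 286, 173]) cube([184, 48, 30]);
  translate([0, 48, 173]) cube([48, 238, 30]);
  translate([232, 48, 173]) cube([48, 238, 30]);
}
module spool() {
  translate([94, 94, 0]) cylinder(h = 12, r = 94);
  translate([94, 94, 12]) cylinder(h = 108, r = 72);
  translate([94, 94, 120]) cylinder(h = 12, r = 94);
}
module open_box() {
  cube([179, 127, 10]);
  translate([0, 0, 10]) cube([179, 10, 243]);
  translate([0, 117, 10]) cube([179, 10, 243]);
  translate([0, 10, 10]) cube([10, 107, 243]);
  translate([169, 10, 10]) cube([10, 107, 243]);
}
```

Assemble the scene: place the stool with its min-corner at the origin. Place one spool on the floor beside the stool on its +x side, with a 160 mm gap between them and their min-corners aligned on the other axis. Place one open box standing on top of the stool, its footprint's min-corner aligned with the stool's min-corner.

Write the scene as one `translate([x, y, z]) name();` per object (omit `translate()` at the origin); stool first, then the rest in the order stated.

stool();
translate([440, 0, 0]) spool();
translate([0, 0, 388]) open_box();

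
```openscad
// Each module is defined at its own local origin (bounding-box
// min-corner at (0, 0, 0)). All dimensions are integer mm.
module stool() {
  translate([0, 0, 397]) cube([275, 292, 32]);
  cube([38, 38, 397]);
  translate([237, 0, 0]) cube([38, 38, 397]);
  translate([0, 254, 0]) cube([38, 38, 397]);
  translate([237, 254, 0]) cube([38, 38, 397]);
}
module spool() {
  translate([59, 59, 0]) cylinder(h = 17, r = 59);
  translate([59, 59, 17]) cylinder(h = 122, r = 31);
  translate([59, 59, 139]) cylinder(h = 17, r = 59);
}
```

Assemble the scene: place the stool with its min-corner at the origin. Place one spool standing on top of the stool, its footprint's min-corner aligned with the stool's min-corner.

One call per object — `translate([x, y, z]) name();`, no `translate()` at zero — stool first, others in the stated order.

stool();
translate([0, 0, 429]) spool();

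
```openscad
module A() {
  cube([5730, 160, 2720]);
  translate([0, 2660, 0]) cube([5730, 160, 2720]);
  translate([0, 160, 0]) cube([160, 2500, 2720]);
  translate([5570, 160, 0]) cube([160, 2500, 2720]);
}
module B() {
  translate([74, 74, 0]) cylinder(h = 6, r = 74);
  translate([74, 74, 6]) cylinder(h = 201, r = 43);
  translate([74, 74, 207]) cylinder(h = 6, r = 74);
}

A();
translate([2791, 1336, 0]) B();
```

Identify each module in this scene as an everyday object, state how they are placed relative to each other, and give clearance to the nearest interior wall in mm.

Clearances: x = 2631, y = 1176; minimum 1176 mm.

A is a house frame. B is a spool. The spool sits inside the house frame, centred. The clearance to the nearest interior wall is 1176 mm.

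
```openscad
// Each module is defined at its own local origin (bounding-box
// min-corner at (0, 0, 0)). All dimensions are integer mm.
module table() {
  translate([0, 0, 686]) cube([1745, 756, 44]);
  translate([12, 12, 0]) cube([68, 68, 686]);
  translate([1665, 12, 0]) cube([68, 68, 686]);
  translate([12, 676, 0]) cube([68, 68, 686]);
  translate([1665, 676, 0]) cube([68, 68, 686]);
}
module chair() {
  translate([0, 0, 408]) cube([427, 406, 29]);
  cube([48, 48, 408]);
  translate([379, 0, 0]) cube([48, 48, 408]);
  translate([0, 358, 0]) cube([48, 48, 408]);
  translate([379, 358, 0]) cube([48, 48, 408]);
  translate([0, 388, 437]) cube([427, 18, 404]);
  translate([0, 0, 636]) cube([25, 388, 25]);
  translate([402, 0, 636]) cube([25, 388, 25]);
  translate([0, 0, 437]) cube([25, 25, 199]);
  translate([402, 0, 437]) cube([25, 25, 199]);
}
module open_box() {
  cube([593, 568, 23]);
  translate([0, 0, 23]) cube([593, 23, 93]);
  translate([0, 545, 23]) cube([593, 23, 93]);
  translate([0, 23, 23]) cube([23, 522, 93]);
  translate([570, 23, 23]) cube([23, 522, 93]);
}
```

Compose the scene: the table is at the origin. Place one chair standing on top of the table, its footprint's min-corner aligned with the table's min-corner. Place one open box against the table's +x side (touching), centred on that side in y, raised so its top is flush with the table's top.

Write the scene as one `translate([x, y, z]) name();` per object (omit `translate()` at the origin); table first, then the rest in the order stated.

table();
translate([0, 0, 730]) chair();
translate([1745, 94, 614]) open_box();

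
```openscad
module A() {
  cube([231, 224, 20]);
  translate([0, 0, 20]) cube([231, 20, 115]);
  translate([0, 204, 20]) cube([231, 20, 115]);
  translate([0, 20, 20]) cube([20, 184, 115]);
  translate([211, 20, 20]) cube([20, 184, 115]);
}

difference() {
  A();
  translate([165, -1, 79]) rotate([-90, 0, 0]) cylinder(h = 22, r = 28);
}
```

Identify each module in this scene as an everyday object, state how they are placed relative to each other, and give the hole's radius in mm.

The subtracted cylinder has r = 28 mm.

A is an open box. The open box has a circular hole through its front wall. The hole's radius is 28 mm.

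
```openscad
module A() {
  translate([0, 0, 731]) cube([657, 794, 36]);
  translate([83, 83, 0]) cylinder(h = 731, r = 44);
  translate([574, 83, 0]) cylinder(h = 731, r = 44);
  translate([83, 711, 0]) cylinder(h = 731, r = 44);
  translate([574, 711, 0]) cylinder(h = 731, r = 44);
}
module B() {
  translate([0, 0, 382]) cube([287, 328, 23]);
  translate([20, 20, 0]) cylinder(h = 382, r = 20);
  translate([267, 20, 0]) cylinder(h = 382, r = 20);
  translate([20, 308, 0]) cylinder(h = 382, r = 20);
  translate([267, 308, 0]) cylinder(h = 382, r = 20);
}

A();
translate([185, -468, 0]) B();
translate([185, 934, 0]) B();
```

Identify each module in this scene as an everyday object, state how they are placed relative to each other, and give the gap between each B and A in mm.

Each stool's nearest face is 140 mm from the table's bounding box.

A is a table. B is a stool. Two stools sit around the table at the −y, +y sides. The gap between each stool and the table is 140 mm.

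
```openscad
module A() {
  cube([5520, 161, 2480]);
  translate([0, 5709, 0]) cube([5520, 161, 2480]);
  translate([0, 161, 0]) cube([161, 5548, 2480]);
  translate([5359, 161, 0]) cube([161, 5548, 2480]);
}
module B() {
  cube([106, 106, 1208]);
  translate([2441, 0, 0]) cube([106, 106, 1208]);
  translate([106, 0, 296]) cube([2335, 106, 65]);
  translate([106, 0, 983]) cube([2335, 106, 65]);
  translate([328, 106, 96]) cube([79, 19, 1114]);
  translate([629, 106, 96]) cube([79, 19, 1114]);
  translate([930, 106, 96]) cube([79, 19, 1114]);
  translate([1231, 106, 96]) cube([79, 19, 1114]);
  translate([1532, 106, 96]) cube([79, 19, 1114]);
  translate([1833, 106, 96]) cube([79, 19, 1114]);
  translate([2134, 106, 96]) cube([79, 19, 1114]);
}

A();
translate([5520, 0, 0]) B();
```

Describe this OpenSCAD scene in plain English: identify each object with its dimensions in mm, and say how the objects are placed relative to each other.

A is a box-shaped house frame (walls only): outside footprint 5520×5870 mm, wall height 2480 mm, wall thickness 161 mm. The two y-facing walls run the full x-width; the two x-facing walls fit between the inner faces of the y-facing walls.

B is a fence section. Two 106×106 mm posts, 1208 mm tall, stand on the floor with a clear span of 2335 mm between their inner faces. Two horizontal rails of 106×65 mm section span the gap between the posts with their undersides at z = 296 mm and z = 983 mm, flush with the posts' −y face. 7 pickets, each 79 mm wide, 19 mm thick and 1114 mm tall, are fixed to the +y face of the rails with their bottoms at z = 96 mm, evenly spaced across the span with equal gaps (rounded down to the nearest mm) at the −x end and between each pair — any rounding remainder accumulates at the +x end.

The fence section is against the house frame's +x side, with their −y faces flush.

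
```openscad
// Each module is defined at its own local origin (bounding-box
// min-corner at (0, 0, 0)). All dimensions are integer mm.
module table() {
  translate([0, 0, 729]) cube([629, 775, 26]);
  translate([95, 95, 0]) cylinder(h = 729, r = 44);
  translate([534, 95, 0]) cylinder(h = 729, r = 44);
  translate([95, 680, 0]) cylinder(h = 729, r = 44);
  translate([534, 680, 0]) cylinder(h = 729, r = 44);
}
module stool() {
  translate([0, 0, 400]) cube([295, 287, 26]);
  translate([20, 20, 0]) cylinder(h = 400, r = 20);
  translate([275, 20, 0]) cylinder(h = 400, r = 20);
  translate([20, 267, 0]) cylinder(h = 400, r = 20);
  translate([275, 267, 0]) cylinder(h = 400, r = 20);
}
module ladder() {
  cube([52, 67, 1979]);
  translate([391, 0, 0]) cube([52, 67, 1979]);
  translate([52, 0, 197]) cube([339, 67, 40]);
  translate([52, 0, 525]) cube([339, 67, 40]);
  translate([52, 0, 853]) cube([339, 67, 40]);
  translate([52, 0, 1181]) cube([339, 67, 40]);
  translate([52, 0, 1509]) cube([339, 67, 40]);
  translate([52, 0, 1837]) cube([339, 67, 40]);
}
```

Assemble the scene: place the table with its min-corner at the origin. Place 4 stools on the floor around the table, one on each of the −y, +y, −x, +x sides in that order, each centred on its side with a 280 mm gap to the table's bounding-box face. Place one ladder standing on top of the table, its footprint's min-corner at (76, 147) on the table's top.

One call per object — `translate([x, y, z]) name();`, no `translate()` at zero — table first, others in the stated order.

table();
translate([167, -567, 0]) stool();
translate([167, 1055, 0]) stool();
translate([-575, 244, 0]) stool();
translate([909, 244, 0]) stool();
translate([76, 147, 755]) ladder();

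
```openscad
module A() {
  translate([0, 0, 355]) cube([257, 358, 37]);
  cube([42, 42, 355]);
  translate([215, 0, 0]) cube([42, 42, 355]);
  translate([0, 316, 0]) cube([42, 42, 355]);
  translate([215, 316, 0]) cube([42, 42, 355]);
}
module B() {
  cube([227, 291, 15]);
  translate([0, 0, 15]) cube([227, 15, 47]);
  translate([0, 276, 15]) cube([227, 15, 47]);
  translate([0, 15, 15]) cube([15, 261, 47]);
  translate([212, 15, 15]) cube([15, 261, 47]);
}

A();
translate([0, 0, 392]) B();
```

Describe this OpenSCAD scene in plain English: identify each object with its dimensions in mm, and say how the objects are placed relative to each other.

A is a simple wooden stool: a rectangular seat 257 mm (x) by 358 mm (y), 37 mm thick, top face at z = 392 mm, on four square legs, each 42×42 mm in cross-section. The legs rest on z = 0, each flush with a corner of the seat.

B is an open-topped rectangular box: outside dimensions 227×291×62 mm, with a uniform wall and base thickness of 15 mm. The base is a full 227×291 slab on the floor; four walls sit on top of the base. The front and back walls (the −y and +y sides) span the full width; the two side walls fit between them.

The open box is on top of the stool.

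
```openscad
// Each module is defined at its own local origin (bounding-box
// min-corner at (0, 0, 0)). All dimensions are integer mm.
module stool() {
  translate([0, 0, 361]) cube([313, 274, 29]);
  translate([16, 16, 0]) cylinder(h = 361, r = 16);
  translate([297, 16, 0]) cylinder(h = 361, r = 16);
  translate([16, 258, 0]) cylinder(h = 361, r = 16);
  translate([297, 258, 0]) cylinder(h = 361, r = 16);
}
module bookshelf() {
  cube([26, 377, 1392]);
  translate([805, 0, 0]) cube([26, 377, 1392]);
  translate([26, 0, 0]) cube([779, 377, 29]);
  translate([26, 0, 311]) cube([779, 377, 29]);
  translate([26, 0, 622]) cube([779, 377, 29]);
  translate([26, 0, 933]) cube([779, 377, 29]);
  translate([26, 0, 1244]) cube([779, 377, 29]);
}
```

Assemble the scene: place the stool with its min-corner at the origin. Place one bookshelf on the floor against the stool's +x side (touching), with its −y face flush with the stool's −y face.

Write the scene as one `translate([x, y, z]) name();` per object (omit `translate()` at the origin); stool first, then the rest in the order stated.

stool();
translate([313, 0, 0]) bookshelf();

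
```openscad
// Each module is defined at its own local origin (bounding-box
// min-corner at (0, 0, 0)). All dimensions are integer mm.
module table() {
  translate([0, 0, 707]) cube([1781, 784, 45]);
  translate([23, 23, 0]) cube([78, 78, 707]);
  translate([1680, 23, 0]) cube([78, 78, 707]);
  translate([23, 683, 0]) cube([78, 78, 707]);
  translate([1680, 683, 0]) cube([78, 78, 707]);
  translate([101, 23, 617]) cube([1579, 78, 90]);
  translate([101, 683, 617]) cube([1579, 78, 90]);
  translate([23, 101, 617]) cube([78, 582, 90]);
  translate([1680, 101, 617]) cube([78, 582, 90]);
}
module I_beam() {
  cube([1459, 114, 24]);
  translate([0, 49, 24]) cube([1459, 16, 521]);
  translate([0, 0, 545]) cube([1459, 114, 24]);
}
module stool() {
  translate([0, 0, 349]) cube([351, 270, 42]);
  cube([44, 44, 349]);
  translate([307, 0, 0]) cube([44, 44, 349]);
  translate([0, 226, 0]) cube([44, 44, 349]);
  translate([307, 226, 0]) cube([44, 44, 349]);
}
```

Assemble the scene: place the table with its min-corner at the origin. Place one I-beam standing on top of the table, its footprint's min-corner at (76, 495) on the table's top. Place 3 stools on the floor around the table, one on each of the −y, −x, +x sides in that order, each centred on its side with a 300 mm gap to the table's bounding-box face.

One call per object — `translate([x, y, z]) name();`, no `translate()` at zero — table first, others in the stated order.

table();
translate([76, 495, 752]) I_beam();
translate([715, -570, 0]) stool();
translate([-651, 257, 0]) stool();
translate([2081, 257, 0]) stool();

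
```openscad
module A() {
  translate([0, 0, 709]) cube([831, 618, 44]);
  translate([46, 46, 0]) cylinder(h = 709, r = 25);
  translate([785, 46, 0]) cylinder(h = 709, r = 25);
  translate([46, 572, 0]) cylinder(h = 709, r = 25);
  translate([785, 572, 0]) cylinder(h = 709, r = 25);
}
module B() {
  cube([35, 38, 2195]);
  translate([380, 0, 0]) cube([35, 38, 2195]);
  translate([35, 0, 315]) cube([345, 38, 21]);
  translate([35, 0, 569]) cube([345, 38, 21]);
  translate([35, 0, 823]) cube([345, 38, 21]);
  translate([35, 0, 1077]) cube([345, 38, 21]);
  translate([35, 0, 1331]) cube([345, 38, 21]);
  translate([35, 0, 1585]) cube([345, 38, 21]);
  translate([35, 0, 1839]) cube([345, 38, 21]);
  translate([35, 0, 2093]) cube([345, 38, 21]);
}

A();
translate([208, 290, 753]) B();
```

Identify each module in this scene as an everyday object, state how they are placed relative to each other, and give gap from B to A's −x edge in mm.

The ladder's min-x is at 208; the table's min-x is 0; gap = 208 mm.

A is a table. B is a ladder. The ladder is on top of the table, centred. The gap from the ladder to the table's −x edge is 208 mm.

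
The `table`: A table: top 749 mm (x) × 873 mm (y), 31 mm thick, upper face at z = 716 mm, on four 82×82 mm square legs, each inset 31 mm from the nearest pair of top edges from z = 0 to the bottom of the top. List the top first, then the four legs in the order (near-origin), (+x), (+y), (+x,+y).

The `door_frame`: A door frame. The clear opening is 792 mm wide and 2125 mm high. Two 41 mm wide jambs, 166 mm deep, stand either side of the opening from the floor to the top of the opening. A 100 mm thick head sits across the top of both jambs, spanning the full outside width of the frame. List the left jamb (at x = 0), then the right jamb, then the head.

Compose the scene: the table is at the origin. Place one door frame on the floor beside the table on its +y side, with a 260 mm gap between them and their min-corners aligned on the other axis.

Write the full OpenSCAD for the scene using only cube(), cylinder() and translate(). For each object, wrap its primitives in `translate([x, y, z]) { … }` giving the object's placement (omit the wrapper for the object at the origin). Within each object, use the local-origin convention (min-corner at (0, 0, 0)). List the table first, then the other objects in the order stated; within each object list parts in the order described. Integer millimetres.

translate([0, 0, 685]) cube([749, 873, 31]);
translate([31, 31, 0]) cube([82, 82, 685]);
translate([636, 31, 0]) cube([82, 82, 685]);
translate([31, 760, 0]) cube([82, 82, 685]);
translate([636, 760, 0]) cube([82, 82, 685]);
translate([0, 1133, 0]) {
  cube([41, 166, 2125]);
  translate([833, 0, 0]) cube([41, 166, 2125]);
  translate([0, 0, 2125]) cube([874, 166, 100]);
}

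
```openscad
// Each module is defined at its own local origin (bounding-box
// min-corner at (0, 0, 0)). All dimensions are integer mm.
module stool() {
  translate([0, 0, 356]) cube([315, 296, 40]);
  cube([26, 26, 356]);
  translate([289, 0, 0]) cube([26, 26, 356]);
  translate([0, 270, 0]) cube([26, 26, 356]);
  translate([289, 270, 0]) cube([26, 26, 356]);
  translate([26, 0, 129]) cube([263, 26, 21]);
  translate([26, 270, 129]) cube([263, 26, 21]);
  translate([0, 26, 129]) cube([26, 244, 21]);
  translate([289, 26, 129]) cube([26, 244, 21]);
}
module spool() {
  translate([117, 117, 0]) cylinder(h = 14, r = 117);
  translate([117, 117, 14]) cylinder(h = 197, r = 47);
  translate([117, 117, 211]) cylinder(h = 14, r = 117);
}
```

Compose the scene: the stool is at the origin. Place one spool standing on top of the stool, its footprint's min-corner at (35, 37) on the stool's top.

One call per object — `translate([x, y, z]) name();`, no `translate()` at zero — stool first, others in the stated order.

stool();
translate([35, 37, 396]) spool();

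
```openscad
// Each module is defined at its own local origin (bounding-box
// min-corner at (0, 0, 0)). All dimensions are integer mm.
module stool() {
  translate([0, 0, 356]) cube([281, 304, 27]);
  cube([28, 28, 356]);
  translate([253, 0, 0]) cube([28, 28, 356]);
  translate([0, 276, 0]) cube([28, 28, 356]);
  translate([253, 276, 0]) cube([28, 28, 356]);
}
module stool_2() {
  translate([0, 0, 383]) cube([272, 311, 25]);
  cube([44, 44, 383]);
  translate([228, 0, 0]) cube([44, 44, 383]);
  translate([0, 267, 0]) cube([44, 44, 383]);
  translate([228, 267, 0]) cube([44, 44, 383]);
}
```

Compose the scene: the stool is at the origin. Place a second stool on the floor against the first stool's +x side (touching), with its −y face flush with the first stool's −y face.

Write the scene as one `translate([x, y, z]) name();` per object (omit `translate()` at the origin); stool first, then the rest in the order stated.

stool();
translate([281, 0, 0]) stool_2();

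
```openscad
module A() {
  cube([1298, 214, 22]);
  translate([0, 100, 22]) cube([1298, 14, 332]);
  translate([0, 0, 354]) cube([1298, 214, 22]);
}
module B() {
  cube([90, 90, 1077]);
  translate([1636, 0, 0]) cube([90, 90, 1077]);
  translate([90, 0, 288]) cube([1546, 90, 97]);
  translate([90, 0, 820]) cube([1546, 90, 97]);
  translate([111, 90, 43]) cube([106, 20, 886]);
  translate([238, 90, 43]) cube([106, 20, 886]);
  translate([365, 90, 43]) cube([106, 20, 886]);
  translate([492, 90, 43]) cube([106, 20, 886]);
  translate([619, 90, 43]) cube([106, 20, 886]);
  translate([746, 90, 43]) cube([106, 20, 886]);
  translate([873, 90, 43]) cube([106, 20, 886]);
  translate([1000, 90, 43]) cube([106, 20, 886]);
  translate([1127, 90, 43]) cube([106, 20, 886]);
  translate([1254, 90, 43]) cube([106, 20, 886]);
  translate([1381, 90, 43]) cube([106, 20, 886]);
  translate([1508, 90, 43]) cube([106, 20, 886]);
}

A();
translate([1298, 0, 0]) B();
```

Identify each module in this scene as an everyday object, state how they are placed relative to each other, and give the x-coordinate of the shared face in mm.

The I-beam's +x face and the fence section's −x face are both at x = 1298 mm.

A is an I-beam. B is a fence section. The fence section is against the I-beam's +x side, with their −y faces flush. The x-coordinate of the shared face is 1298 mm.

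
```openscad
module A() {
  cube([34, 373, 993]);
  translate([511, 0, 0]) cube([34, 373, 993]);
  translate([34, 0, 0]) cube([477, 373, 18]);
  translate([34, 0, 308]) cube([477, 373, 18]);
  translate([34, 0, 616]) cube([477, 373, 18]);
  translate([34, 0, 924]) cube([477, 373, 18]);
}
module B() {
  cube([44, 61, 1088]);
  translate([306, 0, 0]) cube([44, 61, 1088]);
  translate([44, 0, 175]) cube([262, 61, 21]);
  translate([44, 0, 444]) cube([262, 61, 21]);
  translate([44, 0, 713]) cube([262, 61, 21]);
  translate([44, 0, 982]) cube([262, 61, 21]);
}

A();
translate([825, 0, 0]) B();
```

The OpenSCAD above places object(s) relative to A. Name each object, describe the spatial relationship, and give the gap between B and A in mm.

The ladder's nearest face is 280 mm from the bookshelf's +x face.

A is a bookshelf. B is a ladder. The ladder is on the floor beside the bookshelf on its +x side. The gap between the ladder and the bookshelf is 280 mm.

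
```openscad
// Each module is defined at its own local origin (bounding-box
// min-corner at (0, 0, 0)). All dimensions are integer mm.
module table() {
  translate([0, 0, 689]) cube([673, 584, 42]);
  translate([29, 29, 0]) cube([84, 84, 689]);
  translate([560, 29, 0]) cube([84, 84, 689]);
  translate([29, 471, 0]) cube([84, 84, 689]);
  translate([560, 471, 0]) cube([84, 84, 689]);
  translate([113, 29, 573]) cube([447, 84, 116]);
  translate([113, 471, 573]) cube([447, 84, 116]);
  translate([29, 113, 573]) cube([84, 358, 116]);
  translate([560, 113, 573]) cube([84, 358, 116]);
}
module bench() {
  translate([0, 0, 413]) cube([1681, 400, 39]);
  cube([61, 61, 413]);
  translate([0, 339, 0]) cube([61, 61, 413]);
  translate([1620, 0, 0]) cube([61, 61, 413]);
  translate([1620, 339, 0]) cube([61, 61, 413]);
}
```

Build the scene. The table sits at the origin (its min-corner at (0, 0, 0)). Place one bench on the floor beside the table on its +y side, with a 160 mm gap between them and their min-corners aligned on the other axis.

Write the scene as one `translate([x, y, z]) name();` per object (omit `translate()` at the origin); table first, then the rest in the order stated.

table();
translate([0, 744, 0]) bench();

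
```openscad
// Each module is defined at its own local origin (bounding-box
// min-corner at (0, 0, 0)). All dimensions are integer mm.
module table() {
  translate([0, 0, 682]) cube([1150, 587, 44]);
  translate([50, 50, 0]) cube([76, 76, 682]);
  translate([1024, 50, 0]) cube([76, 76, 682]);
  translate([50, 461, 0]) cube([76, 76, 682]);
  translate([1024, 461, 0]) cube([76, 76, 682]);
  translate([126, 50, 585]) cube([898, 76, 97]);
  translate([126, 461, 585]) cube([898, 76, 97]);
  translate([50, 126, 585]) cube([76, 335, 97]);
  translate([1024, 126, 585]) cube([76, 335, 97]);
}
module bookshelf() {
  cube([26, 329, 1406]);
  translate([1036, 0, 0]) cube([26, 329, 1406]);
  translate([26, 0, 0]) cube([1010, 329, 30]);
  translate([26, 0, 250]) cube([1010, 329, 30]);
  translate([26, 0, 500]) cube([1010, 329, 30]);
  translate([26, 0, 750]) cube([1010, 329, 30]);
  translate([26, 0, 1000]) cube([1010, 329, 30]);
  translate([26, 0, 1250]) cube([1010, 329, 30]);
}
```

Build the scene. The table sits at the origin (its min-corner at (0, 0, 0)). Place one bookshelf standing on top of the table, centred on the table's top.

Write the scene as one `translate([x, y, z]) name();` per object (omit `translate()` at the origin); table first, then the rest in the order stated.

table();
translate([44, 129, 726]) bookshelf();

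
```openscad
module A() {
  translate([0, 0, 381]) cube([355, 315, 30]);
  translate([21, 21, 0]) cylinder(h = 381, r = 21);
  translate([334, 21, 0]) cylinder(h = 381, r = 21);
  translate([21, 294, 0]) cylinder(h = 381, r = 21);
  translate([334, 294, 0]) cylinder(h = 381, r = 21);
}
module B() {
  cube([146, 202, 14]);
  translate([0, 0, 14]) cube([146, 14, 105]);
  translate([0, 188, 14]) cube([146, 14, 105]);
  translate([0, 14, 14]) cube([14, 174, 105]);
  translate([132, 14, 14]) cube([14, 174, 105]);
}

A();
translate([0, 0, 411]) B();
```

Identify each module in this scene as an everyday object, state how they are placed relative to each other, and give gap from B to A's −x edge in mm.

A is a stool. B is an open box. The open box is on top of the stool. The gap from the open box to the stool's −x edge is 0 mm.

The open box's min-x is at 0; the stool's min-x is 0; gap = 0 mm.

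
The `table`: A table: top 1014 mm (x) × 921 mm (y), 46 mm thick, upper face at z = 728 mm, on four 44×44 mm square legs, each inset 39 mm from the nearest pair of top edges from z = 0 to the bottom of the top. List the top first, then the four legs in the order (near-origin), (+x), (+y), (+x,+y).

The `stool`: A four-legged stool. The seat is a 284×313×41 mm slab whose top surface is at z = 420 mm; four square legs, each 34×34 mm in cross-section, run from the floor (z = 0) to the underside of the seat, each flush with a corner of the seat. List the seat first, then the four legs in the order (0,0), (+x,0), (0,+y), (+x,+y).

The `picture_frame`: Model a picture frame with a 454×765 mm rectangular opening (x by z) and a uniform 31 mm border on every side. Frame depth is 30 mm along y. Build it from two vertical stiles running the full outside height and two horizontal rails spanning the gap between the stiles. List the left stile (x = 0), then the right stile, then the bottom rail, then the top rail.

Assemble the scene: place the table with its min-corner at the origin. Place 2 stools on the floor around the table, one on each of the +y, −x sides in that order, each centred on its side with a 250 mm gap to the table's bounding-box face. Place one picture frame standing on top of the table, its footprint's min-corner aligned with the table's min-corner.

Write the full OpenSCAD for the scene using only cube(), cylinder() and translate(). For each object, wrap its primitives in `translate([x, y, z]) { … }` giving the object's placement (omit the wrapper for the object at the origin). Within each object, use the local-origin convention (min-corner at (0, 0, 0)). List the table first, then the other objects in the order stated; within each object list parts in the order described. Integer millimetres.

translate([0, 0, 682]) cube([1014, 921, 46]);
translate([39, 39, 0]) cube([44, 44, 682]);
translate([931, 39, 0]) cube([44, 44, 682]);
translate([39, 838, 0]) cube([44, 44, 682]);
translate([931, 838, 0]) cube([44, 44, 682]);
translate([365, 1171, 0]) {
  translate([0, 0, 379]) cube([284, 313, 41]);
  cube([34, 34, 379]);
  translate([250, 0, 0]) cube([34, 34, 379]);
  translate([0, 279, 0]) cube([34, 34, 379]);
  translate([250, 279, 0]) cube([34, 34, 379]);
}
translate([-534, 304, 0]) {
  translate([0, 0, 379]) cube([284, 313, 41]);
  cube([34, 34, 379]);
  translate([250, 0, 0]) cube([34, 34, 379]);
  translate([0, 279, 0]) cube([34, 34, 379]);
  translate([250, 279, 0]) cube([34, 34, 379]);
}
translate([0, 0, 728]) {
  cube([31, 30, 827]);
  translate([485, 0, 0]) cube([31, 30, 827]);
  translate([31, 0, 0]) cube([454, 30, 31]);
  translate([31, 0, 796]) cube([454, 30, 31]);
}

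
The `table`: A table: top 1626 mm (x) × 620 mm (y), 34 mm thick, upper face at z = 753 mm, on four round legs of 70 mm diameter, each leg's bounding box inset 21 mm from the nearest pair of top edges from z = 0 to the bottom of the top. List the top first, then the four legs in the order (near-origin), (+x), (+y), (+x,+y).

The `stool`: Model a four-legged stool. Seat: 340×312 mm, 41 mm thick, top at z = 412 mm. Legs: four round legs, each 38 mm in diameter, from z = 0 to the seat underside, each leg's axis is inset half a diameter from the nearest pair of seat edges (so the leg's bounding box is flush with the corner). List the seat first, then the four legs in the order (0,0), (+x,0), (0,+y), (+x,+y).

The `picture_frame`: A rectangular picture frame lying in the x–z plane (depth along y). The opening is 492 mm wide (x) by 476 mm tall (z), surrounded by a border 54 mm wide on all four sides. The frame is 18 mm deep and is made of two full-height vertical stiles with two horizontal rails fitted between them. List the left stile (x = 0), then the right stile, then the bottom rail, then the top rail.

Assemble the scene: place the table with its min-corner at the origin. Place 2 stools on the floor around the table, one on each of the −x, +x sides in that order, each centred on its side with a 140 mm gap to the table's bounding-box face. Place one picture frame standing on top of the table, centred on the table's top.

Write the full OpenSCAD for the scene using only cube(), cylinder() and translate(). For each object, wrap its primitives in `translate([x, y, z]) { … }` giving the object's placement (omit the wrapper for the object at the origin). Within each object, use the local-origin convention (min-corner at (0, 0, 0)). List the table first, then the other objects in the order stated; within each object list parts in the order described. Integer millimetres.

translate([0, 0, 719]) cube([1626, 620, 34]);
translate([56, 56, 0]) cylinder(h = 719, r = 35);
translate([1570, 56, 0]) cylinder(h = 719, r = 35);
translate([56, 564, 0]) cylinder(h = 719, r = 35);
translate([1570, 564, 0]) cylinder(h = 719, r = 35);
translate([-480, 154, 0]) {
  translate([0, 0, 371]) cube([340, 312, 41]);
  translate([19, 19, 0]) cylinder(h = 371, r = 19);
  translate([321, 19, 0]) cylinder(h = 371, r = 19);
  translate([19, 293, 0]) cylinder(h = 371, r = 19);
  translate([321, 293, 0]) cylinder(h = 371, r = 19);
}
translate([1766, 154, 0]) {
  translate([0, 0, 371]) cube([340, 312, 41]);
  translate([19, 19, 0]) cylinder(h = 371, r = 19);
  translate([321, 19, 0]) cylinder(h = 371, r = 19);
  translate([19, 293, 0]) cylinder(h = 371, r = 19);
  translate([321, 293, 0]) cylinder(h = 371, r = 19);
}
translate([513, 301, 753]) {
  cube([54, 18, 584]);
  translate([546, 0, 0]) cube([54, 18, 584]);
  translate([54, 0, 0]) cube([492, 18, 54]);
  translate([54, 0, 530]) cube([492, 18, 54]);
}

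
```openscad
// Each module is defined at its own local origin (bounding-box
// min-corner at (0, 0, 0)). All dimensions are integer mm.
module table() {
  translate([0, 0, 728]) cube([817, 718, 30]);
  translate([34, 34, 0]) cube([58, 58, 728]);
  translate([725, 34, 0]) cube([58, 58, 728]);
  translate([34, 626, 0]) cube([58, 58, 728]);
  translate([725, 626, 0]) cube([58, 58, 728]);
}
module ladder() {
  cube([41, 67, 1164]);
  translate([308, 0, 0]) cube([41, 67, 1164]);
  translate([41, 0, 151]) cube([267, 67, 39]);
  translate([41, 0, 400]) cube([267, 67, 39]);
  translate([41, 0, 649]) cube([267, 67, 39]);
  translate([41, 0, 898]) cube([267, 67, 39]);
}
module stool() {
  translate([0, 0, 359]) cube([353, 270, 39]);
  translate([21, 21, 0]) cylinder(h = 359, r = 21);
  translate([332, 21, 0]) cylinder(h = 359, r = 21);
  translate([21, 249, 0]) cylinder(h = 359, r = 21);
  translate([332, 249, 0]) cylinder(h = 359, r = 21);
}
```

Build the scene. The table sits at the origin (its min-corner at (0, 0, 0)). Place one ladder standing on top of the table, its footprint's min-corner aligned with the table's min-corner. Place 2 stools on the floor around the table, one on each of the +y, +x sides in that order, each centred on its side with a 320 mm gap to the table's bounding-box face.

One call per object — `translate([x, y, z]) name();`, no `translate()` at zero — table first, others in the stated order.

table();
translate([0, 0, 758]) ladder();
translate([232, 1038, 0]) stool();
translate([1137, 224, 0]) stool();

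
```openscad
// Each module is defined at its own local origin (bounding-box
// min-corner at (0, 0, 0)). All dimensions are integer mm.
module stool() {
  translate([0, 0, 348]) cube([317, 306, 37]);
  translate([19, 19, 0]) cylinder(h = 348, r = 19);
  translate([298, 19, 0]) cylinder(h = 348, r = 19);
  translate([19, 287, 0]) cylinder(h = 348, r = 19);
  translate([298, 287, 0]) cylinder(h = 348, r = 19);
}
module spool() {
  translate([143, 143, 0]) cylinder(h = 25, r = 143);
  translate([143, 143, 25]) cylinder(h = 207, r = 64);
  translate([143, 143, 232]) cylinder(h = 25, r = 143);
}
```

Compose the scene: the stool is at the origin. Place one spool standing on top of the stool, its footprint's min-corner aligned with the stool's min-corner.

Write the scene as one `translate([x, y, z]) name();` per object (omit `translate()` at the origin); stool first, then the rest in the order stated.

stool();
translate([0, 0, 385]) spool();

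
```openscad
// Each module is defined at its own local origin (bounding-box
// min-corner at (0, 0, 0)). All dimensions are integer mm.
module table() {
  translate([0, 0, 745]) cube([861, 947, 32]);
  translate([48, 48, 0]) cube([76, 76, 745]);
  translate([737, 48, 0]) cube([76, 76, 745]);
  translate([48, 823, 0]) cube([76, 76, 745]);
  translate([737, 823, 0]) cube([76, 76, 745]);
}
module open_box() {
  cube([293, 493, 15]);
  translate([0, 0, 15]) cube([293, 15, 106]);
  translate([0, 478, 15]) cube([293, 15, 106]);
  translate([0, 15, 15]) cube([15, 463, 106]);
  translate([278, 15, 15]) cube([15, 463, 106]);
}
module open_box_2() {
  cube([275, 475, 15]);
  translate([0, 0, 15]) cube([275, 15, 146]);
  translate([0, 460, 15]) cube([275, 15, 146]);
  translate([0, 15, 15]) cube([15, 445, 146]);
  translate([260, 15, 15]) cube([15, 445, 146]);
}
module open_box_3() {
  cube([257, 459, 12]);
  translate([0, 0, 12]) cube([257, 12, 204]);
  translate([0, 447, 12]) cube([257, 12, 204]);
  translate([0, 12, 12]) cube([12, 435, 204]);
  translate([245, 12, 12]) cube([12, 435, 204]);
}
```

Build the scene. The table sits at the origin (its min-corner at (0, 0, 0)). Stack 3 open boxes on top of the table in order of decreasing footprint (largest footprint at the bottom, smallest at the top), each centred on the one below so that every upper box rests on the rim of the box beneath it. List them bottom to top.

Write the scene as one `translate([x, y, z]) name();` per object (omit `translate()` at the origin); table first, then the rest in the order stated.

table();
translate([284, 227, 777]) open_box();
translate([293, 236, 898]) open_box_2();
translate([302, 244, 1059]) open_box_3();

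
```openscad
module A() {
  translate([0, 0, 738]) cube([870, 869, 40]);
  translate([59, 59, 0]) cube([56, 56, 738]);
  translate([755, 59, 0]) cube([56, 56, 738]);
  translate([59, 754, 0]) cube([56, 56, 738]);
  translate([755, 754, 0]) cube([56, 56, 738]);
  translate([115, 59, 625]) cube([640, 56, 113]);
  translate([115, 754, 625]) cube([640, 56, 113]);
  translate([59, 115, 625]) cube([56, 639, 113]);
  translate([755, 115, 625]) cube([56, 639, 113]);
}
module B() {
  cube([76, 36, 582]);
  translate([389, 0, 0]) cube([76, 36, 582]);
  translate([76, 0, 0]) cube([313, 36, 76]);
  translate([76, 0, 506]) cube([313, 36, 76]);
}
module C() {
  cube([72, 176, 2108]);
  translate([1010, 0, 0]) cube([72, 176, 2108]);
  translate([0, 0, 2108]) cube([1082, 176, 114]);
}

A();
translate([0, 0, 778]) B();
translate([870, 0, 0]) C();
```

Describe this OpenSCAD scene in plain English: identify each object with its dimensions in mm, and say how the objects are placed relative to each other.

A is a table with a 870×869 mm rectangular top, 40 mm thick, top surface at z = 778 mm, supported by four 56×56 mm square legs, each inset 59 mm from the nearest pair of top edges, running from the floor. Four apron rails, 56 mm thick and 113 mm tall, run between adjacent legs with their top edges flush with the underside of the top and their outer faces flush with the legs' outer faces.

B is a picture frame with a 313×430 mm rectangular opening (x by z) and a uniform 76 mm border on every side. Frame depth is 36 mm along y. It is built from two vertical stiles running the full outside height and two horizontal rails spanning the gap between the stiles.

C is a door frame. The clear opening is 938 mm wide and 2108 mm high. Two 72 mm wide jambs, 176 mm deep, stand either side of the opening from the floor to the top of the opening. A 114 mm thick head sits across the top of both jambs, spanning the full outside width of the frame.

The picture frame is on top of the table. The door frame is against the table's +x side, with their −y faces flush.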